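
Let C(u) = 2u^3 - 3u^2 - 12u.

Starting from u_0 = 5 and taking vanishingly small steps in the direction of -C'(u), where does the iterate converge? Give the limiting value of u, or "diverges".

C'(u) = 6(u - 2)(u + 1), so C'(5) = 108.
Gradient descent moves in the -C' direction, i.e. u is decreasing.
The nearest critical point in that direction is u = 2, where C'' = 18 > 0 (a local minimum). The iterate converges there.

2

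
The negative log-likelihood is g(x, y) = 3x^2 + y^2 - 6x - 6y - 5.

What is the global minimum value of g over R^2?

-17

g(x,y) separates as P(x) + Q(y) − 5, so its minimum is min P + min Q − 5.
P'(x) = 6x - 6 vanishes at x ∈ {1}; Q'(y) = 2y - 6 vanishes at y ∈ {3}.
Local minima of P (where P''>0): P(1)=-3. Local minima of Q: Q(3)=-9.
So the global minimum of g is P(1) + Q(3) − 5 = -3 − 9 − 5 = -17, attained at (1, 3).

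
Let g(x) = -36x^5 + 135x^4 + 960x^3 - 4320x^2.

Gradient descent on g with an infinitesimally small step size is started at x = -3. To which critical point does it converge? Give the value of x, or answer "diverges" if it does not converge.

g'(x) = -180x(x - 4)(x - 3)(x + 4), so g'(-3) = 22680.
Gradient descent moves in the -g' direction, i.e. x is decreasing.
The nearest critical point in that direction is x = -4, where g'' = 40320 > 0 (a local minimum). The iterate converges there.

-4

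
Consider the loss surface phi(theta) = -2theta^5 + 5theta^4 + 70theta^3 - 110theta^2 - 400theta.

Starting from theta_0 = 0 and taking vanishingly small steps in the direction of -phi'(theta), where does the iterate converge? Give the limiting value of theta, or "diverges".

2

phi'(theta) = -10(theta - 5)(theta - 2)(theta + 1)(theta + 4), so phi'(0) = -400.
Gradient descent moves in the -phi' direction, i.e. theta is increasing.
The nearest critical point in that direction is theta = 2, where phi'' = 540 > 0 (a local minimum). The iterate converges there.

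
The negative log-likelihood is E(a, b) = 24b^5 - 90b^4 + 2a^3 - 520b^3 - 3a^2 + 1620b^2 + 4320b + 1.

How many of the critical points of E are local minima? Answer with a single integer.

2

E separates as a function of a plus a function of b, so ∇E=0 decouples.
∂E/∂a = 6a(a - 1) = 0 at a ∈ {0, 1}; ∂E/∂b = 120(b - 4)(b - 3)(b + 1)(b + 3) = 0 at b ∈ {-3, -1, 3, 4}.
The Hessian is diagonal: diag(E_aa, E_bb). Second derivatives: E_aa(0)=-6, E_aa(1)=6; E_bb(-3)=-10080, E_bb(-1)=4800, E_bb(3)=-2880, E_bb(4)=4200.
Local minima occur where both diagonal entries positive: (1, -1), (1, 4). Count: 2.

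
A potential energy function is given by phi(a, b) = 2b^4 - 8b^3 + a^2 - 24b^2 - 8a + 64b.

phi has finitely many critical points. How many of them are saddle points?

phi separates as a function of a plus a function of b, so ∇phi=0 decouples.
∂phi/∂a = 2(a - 4) = 0 at a ∈ {4}; ∂phi/∂b = 8(b - 4)(b - 1)(b + 2) = 0 at b ∈ {-2, 1, 4}.
The Hessian is diagonal: diag(phi_aa, phi_bb). Second derivatives: phi_aa(4)=2; phi_bb(-2)=144, phi_bb(1)=-72, phi_bb(4)=144.
Saddle points occur where the two diagonal entries have opposite signs: (4, 1). Count: 1.

1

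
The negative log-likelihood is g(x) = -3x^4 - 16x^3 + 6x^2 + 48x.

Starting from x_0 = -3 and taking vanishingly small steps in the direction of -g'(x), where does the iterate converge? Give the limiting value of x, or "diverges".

g'(x) = -12(x - 1)(x + 1)(x + 4), so g'(-3) = -96.
Gradient descent moves in the -g' direction, i.e. x is increasing.
The nearest critical point in that direction is x = -1, where g'' = 72 > 0 (a local minimum). The iterate converges there.

-1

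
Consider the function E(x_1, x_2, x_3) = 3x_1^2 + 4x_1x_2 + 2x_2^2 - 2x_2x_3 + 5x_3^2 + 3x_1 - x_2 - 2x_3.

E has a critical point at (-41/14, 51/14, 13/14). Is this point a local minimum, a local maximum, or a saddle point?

local minimum

The Hessian is constant: H = [[6, 4, 0], [4, 4, -2], [0, -2, 10]].
Leading principal minors: Δ₁ = 6, Δ₂ = 8, Δ₃ = 56.
All leading minors are positive, so H is positive definite: a local minimum.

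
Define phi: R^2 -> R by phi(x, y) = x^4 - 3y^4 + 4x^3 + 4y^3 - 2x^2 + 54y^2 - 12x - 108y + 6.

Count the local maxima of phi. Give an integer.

2

phi separates as a function of x plus a function of y, so ∇phi=0 decouples.
∂phi/∂x = 4(x - 1)(x + 1)(x + 3) = 0 at x ∈ {-3, -1, 1}; ∂phi/∂y = -12(y - 3)(y - 1)(y + 3) = 0 at y ∈ {-3, 1, 3}.
The Hessian is diagonal: diag(phi_xx, phi_yy). Second derivatives: phi_xx(-3)=32, phi_xx(-1)=-16, phi_xx(1)=32; phi_yy(-3)=-288, phi_yy(1)=96, phi_yy(3)=-144.
Local maxima occur where both diagonal entries negative: (-1, -3), (-1, 3). Count: 2.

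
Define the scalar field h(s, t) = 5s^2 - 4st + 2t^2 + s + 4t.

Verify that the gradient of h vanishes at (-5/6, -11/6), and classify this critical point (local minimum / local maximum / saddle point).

local minimum

∇h = (10s - 4t + 1, -4s + 4t + 4); substituting (-5/6, -11/6) gives ∇h = (0, 0), so (-5/6, -11/6) is indeed a critical point.
The Hessian of h is constant: H = [[10, -4], [-4, 4]].
det(H) = 10·4 − (-4)² = 24.
det(H) > 0 and tr(H) = 14 > 0, so H is positive definite and the point is a local minimum.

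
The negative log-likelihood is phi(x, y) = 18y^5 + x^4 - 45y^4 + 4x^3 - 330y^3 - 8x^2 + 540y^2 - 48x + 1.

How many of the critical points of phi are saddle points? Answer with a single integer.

phi separates as a function of x plus a function of y, so ∇phi=0 decouples.
∂phi/∂x = 4(x - 2)(x + 2)(x + 3) = 0 at x ∈ {-3, -2, 2}; ∂phi/∂y = 90y(y - 4)(y - 1)(y + 3) = 0 at y ∈ {-3, 0, 1, 4}.
The Hessian is diagonal: diag(phi_xx, phi_yy). Second derivatives: phi_xx(-3)=20, phi_xx(-2)=-16, phi_xx(2)=80; phi_yy(-3)=-7560, phi_yy(0)=1080, phi_yy(1)=-1080, phi_yy(4)=7560.
Saddle points occur where the two diagonal entries have opposite signs: (-3, -3), (-3, 1), (-2, 0), (-2, 4), (2, -3), (2, 1). Count: 6.

6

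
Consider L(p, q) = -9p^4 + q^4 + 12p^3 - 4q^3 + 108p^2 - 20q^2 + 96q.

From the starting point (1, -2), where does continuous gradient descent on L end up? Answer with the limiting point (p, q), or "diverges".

L is separable, so gradient descent decouples: p follows -∂L/∂p, q follows -∂L/∂q.
∂L/∂p = -36p(p - 3)(p + 2); at p=1 this is 216, so p decreases.
∂L/∂q = 4(q - 4)(q - 2)(q + 3); at q=-2 this is 96, so q decreases.
p converges to its nearest critical value 0 (a local min of the p-part); q converges to -3. The iterate converges to (0, -3).

(0, -3)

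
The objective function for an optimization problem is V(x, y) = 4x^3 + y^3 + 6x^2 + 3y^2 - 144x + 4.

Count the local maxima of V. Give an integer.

V separates as a function of x plus a function of y, so ∇V=0 decouples.
∂V/∂x = 12(x - 3)(x + 4) = 0 at x ∈ {-4, 3}; ∂V/∂y = 3y(y + 2) = 0 at y ∈ {-2, 0}.
The Hessian is diagonal: diag(V_xx, V_yy). Second derivatives: V_xx(-4)=-84, V_xx(3)=84; V_yy(-2)=-6, V_yy(0)=6.
Local maxima occur where both diagonal entries negative: (-4, -2). Count: 1.

1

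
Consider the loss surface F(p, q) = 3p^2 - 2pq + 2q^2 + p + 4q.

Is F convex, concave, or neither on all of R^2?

convex

F is quadratic, so its Hessian is the constant matrix H = [[6, -2], [-2, 4]].
det(H) = 20, tr(H) = 10.
det(H) > 0 and tr(H) > 0, so H is positive definite everywhere: convex.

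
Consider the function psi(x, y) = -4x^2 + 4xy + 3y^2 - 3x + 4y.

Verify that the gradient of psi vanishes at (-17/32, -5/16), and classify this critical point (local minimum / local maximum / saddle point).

saddle point

∇psi = (-8x + 4y - 3, 4x + 6y + 4); substituting (-17/32, -5/16) gives ∇psi = (0, 0), so (-17/32, -5/16) is indeed a critical point.
The Hessian of psi is constant: H = [[-8, 4], [4, 6]].
det(H) = (-8)·6 − 4² = -64.
Since det(H) < 0, H is indefinite and the critical point is a saddle point.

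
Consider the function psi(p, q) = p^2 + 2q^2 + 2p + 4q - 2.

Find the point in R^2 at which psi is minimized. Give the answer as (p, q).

psi(p,q) separates as A(p) + B(q) − 2, so its minimum is min A + min B − 2.
A'(p) = 2p + 2 vanishes at p ∈ {-1}; B'(q) = 4q + 4 vanishes at q ∈ {-1}.
Local minima of A (where A''>0): A(-1)=-1. Local minima of B: B(-1)=-2.
So the global minimum of psi is A(-1) + B(-1) − 2 = -1 − 2 − 2 = -5, attained at (-1, -1).

(-1, -1)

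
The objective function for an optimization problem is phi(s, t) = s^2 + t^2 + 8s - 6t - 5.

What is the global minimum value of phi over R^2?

phi(s,t) separates as P(s) + Q(t) − 5, so its minimum is min P + min Q − 5.
P'(s) = 2s + 8 vanishes at s ∈ {-4}; Q'(t) = 2(t - 3) vanishes at t ∈ {3}.
Local minima of P (where P''>0): P(-4)=-16. Local minima of Q: Q(3)=-9.
So the global minimum of phi is P(-4) + Q(3) − 5 = -16 − 9 − 5 = -30, attained at (-4, 3).

-30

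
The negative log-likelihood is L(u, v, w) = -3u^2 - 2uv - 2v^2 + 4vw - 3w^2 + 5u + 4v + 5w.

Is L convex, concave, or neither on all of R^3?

L is quadratic, so its Hessian is the constant matrix H = [[-6, -2, 0], [-2, -4, 4], [0, 4, -6]].
Leading principal minors: -6, 20, -24.
Signs alternate −, +, − ⇒ H ≺ 0 ⇒ concave.

concave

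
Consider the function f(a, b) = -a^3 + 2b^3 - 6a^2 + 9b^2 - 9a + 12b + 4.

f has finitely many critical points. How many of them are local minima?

f separates as a function of a plus a function of b, so ∇f=0 decouples.
∂f/∂a = -3(a + 1)(a + 3) = 0 at a ∈ {-3, -1}; ∂f/∂b = 6(b + 1)(b + 2) = 0 at b ∈ {-2, -1}.
The Hessian is diagonal: diag(f_aa, f_bb). Second derivatives: f_aa(-3)=6, f_aa(-1)=-6; f_bb(-2)=-6, f_bb(-1)=6.
Local minima occur where both diagonal entries positive: (-3, -1). Count: 1.

1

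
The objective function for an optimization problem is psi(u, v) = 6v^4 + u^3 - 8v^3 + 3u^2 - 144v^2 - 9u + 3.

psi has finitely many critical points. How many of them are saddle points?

3

psi separates as a function of u plus a function of v, so ∇psi=0 decouples.
∂psi/∂u = 3(u - 1)(u + 3) = 0 at u ∈ {-3, 1}; ∂psi/∂v = 24v(v - 4)(v + 3) = 0 at v ∈ {-3, 0, 4}.
The Hessian is diagonal: diag(psi_uu, psi_vv). Second derivatives: psi_uu(-3)=-12, psi_uu(1)=12; psi_vv(-3)=504, psi_vv(0)=-288, psi_vv(4)=672.
Saddle points occur where the two diagonal entries have opposite signs: (-3, -3), (-3, 4), (1, 0). Count: 3.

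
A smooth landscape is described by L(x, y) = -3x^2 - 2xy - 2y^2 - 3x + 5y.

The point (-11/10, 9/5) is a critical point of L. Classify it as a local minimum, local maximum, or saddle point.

The Hessian of L is constant: H = [[-6, -2], [-2, -4]].
det(H) = (-6)·(-4) − (-2)² = 20.
det(H) > 0 and tr(H) = -10 < 0, so H is negative definite and the point is a local maximum.

local maximum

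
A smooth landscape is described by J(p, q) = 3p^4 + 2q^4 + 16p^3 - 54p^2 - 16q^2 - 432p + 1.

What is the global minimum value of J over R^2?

J(p,q) separates as A(p) + B(q) + 1, so its minimum is min A + min B + 1.
A'(p) = 12(p - 3)(p + 3)(p + 4) vanishes at p ∈ {-4, -3, 3}; B'(q) = 8q(q - 2)(q + 2) vanishes at q ∈ {-2, 0, 2}.
Local minima of A (where A''>0): A(-4)=608, A(3)=-1107. Local minima of B: B(-2)=-32, B(2)=-32.
So the global minimum of J is A(3) + B(-2) + 1 = -1107 − 32 + 1 = -1138, attained at (3, -2).

-1138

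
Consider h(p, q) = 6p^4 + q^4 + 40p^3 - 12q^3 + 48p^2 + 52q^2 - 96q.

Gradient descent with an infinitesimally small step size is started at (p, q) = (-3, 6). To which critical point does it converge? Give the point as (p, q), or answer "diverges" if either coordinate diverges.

(-4, 4)

h is separable, so gradient descent decouples: p follows -∂h/∂p, q follows -∂h/∂q.
∂h/∂p = 24p(p + 1)(p + 4); at p=-3 this is 144, so p decreases.
∂h/∂q = 4(q - 4)(q - 3)(q - 2); at q=6 this is 96, so q decreases.
p converges to its nearest critical value -4 (a local min of the p-part); q converges to 4. The iterate converges to (-4, 4).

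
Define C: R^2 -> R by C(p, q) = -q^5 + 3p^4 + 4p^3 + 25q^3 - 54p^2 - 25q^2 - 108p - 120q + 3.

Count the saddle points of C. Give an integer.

C separates as a function of p plus a function of q, so ∇C=0 decouples.
∂C/∂p = 12(p - 3)(p + 1)(p + 3) = 0 at p ∈ {-3, -1, 3}; ∂C/∂q = -5(q - 3)(q - 2)(q + 1)(q + 4) = 0 at q ∈ {-4, -1, 2, 3}.
The Hessian is diagonal: diag(C_pp, C_qq). Second derivatives: C_pp(-3)=144, C_pp(-1)=-96, C_pp(3)=288; C_qq(-4)=630, C_qq(-1)=-180, C_qq(2)=90, C_qq(3)=-140.
Saddle points occur where the two diagonal entries have opposite signs: (-3, -1), (-3, 3), (-1, -4), (-1, 2), (3, -1), (3, 3). Count: 6.

6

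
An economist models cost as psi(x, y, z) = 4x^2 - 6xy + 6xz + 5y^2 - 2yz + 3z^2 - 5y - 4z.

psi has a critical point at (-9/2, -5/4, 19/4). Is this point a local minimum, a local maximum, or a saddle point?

local minimum

The Hessian is constant: H = [[8, -6, 6], [-6, 10, -2], [6, -2, 6]].
Leading principal minors: Δ₁ = 8, Δ₂ = 44, Δ₃ = 16.
All leading minors are positive, so H is positive definite: a local minimum.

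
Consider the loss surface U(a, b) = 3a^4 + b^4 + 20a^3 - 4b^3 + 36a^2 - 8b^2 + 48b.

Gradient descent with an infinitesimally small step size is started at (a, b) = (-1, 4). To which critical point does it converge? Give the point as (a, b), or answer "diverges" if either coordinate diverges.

(0, 3)

U is separable, so gradient descent decouples: a follows -∂U/∂a, b follows -∂U/∂b.
∂U/∂a = 12a(a + 2)(a + 3); at a=-1 this is -24, so a increases.
∂U/∂b = 4(b - 3)(b - 2)(b + 2); at b=4 this is 48, so b decreases.
a converges to its nearest critical value 0 (a local min of the a-part); b converges to 3. The iterate converges to (0, 3).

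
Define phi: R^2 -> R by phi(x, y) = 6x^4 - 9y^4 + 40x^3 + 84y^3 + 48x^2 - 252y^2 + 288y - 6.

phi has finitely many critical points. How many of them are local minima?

2

phi separates as a function of x plus a function of y, so ∇phi=0 decouples.
∂phi/∂x = 24x(x + 1)(x + 4) = 0 at x ∈ {-4, -1, 0}; ∂phi/∂y = -36(y - 4)(y - 2)(y - 1) = 0 at y ∈ {1, 2, 4}.
The Hessian is diagonal: diag(phi_xx, phi_yy). Second derivatives: phi_xx(-4)=288, phi_xx(-1)=-72, phi_xx(0)=96; phi_yy(1)=-108, phi_yy(2)=72, phi_yy(4)=-216.
Local minima occur where both diagonal entries positive: (-4, 2), (0, 2). Count: 2.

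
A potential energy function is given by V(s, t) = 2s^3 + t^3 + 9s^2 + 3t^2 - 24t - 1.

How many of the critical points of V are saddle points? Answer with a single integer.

V separates as a function of s plus a function of t, so ∇V=0 decouples.
∂V/∂s = 6s(s + 3) = 0 at s ∈ {-3, 0}; ∂V/∂t = 3(t - 2)(t + 4) = 0 at t ∈ {-4, 2}.
The Hessian is diagonal: diag(V_ss, V_tt). Second derivatives: V_ss(-3)=-18, V_ss(0)=18; V_tt(-4)=-18, V_tt(2)=18.
Saddle points occur where the two diagonal entries have opposite signs: (-3, 2), (0, -4). Count: 2.

2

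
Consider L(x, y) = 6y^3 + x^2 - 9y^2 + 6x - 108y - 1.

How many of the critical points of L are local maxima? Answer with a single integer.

0

L separates as a function of x plus a function of y, so ∇L=0 decouples.
∂L/∂x = 2(x + 3) = 0 at x ∈ {-3}; ∂L/∂y = 18(y - 3)(y + 2) = 0 at y ∈ {-2, 3}.
The Hessian is diagonal: diag(L_xx, L_yy). Second derivatives: L_xx(-3)=2; L_yy(-2)=-90, L_yy(3)=90.
Local maxima occur where both diagonal entries negative: none. Count: 0.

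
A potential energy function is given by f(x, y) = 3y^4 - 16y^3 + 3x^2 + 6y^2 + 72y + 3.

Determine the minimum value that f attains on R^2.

-44

f(x,y) separates as P(x) + Q(y) + 3, so its minimum is min P + min Q + 3.
P'(x) = 6x vanishes at x ∈ {0}; Q'(y) = 12(y - 3)(y - 2)(y + 1) vanishes at y ∈ {-1, 2, 3}.
Local minima of P (where P''>0): P(0)=0. Local minima of Q: Q(-1)=-47, Q(3)=81.
So the global minimum of f is P(0) + Q(-1) + 3 = 0 − 47 + 3 = -44, attained at (0, -1).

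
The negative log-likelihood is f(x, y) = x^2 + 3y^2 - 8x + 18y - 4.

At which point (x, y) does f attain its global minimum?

f(x,y) separates as P(x) + Q(y) − 4, so its minimum is min P + min Q − 4.
P'(x) = 2x - 8 vanishes at x ∈ {4}; Q'(y) = 6y + 18 vanishes at y ∈ {-3}.
Local minima of P (where P''>0): P(4)=-16. Local minima of Q: Q(-3)=-27.
So the global minimum of f is P(4) + Q(-3) − 4 = -16 − 27 − 4 = -47, attained at (4, -3).

(4, -3)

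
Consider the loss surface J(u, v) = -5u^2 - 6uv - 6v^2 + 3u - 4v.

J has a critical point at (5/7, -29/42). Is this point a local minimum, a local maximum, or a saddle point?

local maximum

The Hessian of J is constant: H = [[-10, -6], [-6, -12]].
det(H) = (-10)·(-12) − (-6)² = 84.
det(H) > 0 and tr(H) = -22 < 0, so H is negative definite and the point is a local maximum.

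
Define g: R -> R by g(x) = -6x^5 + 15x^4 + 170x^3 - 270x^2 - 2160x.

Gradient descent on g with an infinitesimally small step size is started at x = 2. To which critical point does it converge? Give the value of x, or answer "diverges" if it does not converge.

g'(x) = -30(x - 4)(x - 3)(x + 2)(x + 3), so g'(2) = -1200.
Gradient descent moves in the -g' direction, i.e. x is increasing.
The nearest critical point in that direction is x = 3, where g'' = 900 > 0 (a local minimum). The iterate converges there.

3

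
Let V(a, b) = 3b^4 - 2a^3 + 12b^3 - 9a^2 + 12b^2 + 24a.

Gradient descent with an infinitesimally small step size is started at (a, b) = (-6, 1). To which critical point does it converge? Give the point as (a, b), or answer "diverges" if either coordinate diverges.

(-4, 0)

V is separable, so gradient descent decouples: a follows -∂V/∂a, b follows -∂V/∂b.
∂V/∂a = -6(a - 1)(a + 4); at a=-6 this is -84, so a increases.
∂V/∂b = 12b(b + 1)(b + 2); at b=1 this is 72, so b decreases.
a converges to its nearest critical value -4 (a local min of the a-part); b converges to 0. The iterate converges to (-4, 0).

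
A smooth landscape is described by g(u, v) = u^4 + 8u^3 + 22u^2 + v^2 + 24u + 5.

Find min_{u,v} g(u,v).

-4

g(u,v) separates as P(u) + Q(v) + 5, so its minimum is min P + min Q + 5.
P'(u) = 4(u + 1)(u + 2)(u + 3) vanishes at u ∈ {-3, -2, -1}; Q'(v) = 2v vanishes at v ∈ {0}.
Local minima of P (where P''>0): P(-3)=-9, P(-1)=-9. Local minima of Q: Q(0)=0.
So the global minimum of g is P(-3) + Q(0) + 5 = -9 + 0 + 5 = -4, attained at (-3, 0).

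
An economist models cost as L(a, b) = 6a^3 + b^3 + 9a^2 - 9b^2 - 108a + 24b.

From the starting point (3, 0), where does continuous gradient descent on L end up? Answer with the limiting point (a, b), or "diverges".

diverges

L is separable, so gradient descent decouples: a follows -∂L/∂a, b follows -∂L/∂b.
∂L/∂a = 18(a - 2)(a + 3); at a=3 this is 108, so a decreases.
∂L/∂b = 3(b - 4)(b - 2); at b=0 this is 24, so b decreases.
The b-coordinate has no critical point in that direction and runs off to infinity.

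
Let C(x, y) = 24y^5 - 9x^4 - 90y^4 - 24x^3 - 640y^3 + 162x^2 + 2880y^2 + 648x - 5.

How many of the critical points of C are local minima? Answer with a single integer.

C separates as a function of x plus a function of y, so ∇C=0 decouples.
∂C/∂x = -36(x - 3)(x + 2)(x + 3) = 0 at x ∈ {-3, -2, 3}; ∂C/∂y = 120y(y - 4)(y - 3)(y + 4) = 0 at y ∈ {-4, 0, 3, 4}.
The Hessian is diagonal: diag(C_xx, C_yy). Second derivatives: C_xx(-3)=-216, C_xx(-2)=180, C_xx(3)=-1080; C_yy(-4)=-26880, C_yy(0)=5760, C_yy(3)=-2520, C_yy(4)=3840.
Local minima occur where both diagonal entries positive: (-2, 0), (-2, 4). Count: 2.

2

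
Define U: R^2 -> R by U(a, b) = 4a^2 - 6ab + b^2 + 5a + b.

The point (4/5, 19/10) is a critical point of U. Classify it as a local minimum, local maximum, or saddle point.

saddle point

The Hessian of U is constant: H = [[8, -6], [-6, 2]].
det(H) = 8·2 − (-6)² = -20.
Since det(H) < 0, H is indefinite and the critical point is a saddle point.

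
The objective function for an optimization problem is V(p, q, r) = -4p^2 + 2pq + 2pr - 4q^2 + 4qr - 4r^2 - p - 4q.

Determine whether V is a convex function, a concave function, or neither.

concave

V is quadratic, so its Hessian is the constant matrix H = [[-8, 2, 2], [2, -8, 4], [2, 4, -8]].
Leading principal minors: -8, 60, -288.
Signs alternate −, +, − ⇒ H ≺ 0 ⇒ concave.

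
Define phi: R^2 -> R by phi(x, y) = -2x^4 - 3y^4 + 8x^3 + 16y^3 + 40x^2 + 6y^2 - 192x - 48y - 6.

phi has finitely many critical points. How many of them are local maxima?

4

phi separates as a function of x plus a function of y, so ∇phi=0 decouples.
∂phi/∂x = -8(x - 4)(x - 2)(x + 3) = 0 at x ∈ {-3, 2, 4}; ∂phi/∂y = -12(y - 4)(y - 1)(y + 1) = 0 at y ∈ {-1, 1, 4}.
The Hessian is diagonal: diag(phi_xx, phi_yy). Second derivatives: phi_xx(-3)=-280, phi_xx(2)=80, phi_xx(4)=-112; phi_yy(-1)=-120, phi_yy(1)=72, phi_yy(4)=-180.
Local maxima occur where both diagonal entries negative: (-3, -1), (-3, 4), (4, -1), (4, 4). Count: 4.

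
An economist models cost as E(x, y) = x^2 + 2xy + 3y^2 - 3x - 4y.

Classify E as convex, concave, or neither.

E is quadratic, so its Hessian is the constant matrix H = [[2, 2], [2, 6]].
det(H) = 8, tr(H) = 8.
det(H) > 0 and tr(H) > 0, so H is positive definite everywhere: convex.

convex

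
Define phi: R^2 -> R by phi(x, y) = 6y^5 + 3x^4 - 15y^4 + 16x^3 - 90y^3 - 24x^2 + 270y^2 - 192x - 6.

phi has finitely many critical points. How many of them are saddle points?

phi separates as a function of x plus a function of y, so ∇phi=0 decouples.
∂phi/∂x = 12(x - 2)(x + 2)(x + 4) = 0 at x ∈ {-4, -2, 2}; ∂phi/∂y = 30y(y - 3)(y - 2)(y + 3) = 0 at y ∈ {-3, 0, 2, 3}.
The Hessian is diagonal: diag(phi_xx, phi_yy). Second derivatives: phi_xx(-4)=144, phi_xx(-2)=-96, phi_xx(2)=288; phi_yy(-3)=-2700, phi_yy(0)=540, phi_yy(2)=-300, phi_yy(3)=540.
Saddle points occur where the two diagonal entries have opposite signs: (-4, -3), (-4, 2), (-2, 0), (-2, 3), (2, -3), (2, 2). Count: 6.

6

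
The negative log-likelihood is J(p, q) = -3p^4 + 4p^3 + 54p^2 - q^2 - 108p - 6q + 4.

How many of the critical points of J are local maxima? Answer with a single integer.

2

J separates as a function of p plus a function of q, so ∇J=0 decouples.
∂J/∂p = -12(p - 3)(p - 1)(p + 3) = 0 at p ∈ {-3, 1, 3}; ∂J/∂q = -2(q + 3) = 0 at q ∈ {-3}.
The Hessian is diagonal: diag(J_pp, J_qq). Second derivatives: J_pp(-3)=-288, J_pp(1)=96, J_pp(3)=-144; J_qq(-3)=-2.
Local maxima occur where both diagonal entries negative: (-3, -3), (3, -3). Count: 2.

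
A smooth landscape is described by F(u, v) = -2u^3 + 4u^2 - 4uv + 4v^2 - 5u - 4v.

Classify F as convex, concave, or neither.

neither

The term -2u^3 is cubic, so the Hessian is not constant.
∂²F/∂u² = -12u + 8, which takes both signs as u varies (negative for sufficiently large u). A diagonal entry of the Hessian changing sign means the Hessian is neither positive- nor negative-semidefinite on all of R^2.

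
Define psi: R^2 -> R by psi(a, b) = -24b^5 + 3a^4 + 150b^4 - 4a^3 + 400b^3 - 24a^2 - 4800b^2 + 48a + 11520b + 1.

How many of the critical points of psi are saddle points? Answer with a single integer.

psi separates as a function of a plus a function of b, so ∇psi=0 decouples.
∂psi/∂a = 12(a - 2)(a - 1)(a + 2) = 0 at a ∈ {-2, 1, 2}; ∂psi/∂b = -120(b - 4)(b - 3)(b - 2)(b + 4) = 0 at b ∈ {-4, 2, 3, 4}.
The Hessian is diagonal: diag(psi_aa, psi_bb). Second derivatives: psi_aa(-2)=144, psi_aa(1)=-36, psi_aa(2)=48; psi_bb(-4)=40320, psi_bb(2)=-1440, psi_bb(3)=840, psi_bb(4)=-1920.
Saddle points occur where the two diagonal entries have opposite signs: (-2, 2), (-2, 4), (1, -4), (1, 3), (2, 2), (2, 4). Count: 6.

6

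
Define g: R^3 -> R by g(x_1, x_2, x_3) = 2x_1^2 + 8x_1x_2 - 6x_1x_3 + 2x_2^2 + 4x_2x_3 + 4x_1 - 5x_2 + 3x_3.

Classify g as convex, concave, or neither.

neither

g is quadratic, so its Hessian is the constant matrix H = [[4, 8, -6], [8, 4, 4], [-6, 4, 0]].
Leading principal minors: 4, -48, -592.
Neither pattern holds ⇒ H is indefinite ⇒ neither convex nor concave.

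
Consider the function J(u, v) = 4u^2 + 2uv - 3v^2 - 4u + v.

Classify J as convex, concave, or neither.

J is quadratic, so its Hessian is the constant matrix H = [[8, 2], [2, -6]].
det(H) = -52, tr(H) = 2.
det(H) < 0, so H is indefinite: neither convex nor concave.

neither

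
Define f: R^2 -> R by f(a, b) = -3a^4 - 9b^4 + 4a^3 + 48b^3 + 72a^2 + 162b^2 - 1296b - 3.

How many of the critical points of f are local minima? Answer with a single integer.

f separates as a function of a plus a function of b, so ∇f=0 decouples.
∂f/∂a = -12a(a - 4)(a + 3) = 0 at a ∈ {-3, 0, 4}; ∂f/∂b = -36(b - 4)(b - 3)(b + 3) = 0 at b ∈ {-3, 3, 4}.
The Hessian is diagonal: diag(f_aa, f_bb). Second derivatives: f_aa(-3)=-252, f_aa(0)=144, f_aa(4)=-336; f_bb(-3)=-1512, f_bb(3)=216, f_bb(4)=-252.
Local minima occur where both diagonal entries positive: (0, 3). Count: 1.

1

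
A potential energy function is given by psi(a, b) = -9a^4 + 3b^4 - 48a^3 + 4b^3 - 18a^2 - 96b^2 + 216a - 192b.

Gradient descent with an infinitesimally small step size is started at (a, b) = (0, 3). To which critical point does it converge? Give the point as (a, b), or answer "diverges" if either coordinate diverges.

(-2, 4)

psi is separable, so gradient descent decouples: a follows -∂psi/∂a, b follows -∂psi/∂b.
∂psi/∂a = -36(a - 1)(a + 2)(a + 3); at a=0 this is 216, so a decreases.
∂psi/∂b = 12(b - 4)(b + 1)(b + 4); at b=3 this is -336, so b increases.
a converges to its nearest critical value -2 (a local min of the a-part); b converges to 4. The iterate converges to (-2, 4).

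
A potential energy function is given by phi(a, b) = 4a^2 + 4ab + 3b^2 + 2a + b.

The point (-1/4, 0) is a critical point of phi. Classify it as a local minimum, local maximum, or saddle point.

The Hessian of phi is constant: H = [[8, 4], [4, 6]].
det(H) = 8·6 − 4² = 32.
det(H) > 0 and tr(H) = 14 > 0, so H is positive definite and the point is a local minimum.

local minimum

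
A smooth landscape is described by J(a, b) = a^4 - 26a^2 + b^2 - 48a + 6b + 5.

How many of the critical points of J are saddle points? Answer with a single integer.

1

J separates as a function of a plus a function of b, so ∇J=0 decouples.
∂J/∂a = 4(a - 4)(a + 1)(a + 3) = 0 at a ∈ {-3, -1, 4}; ∂J/∂b = 2(b + 3) = 0 at b ∈ {-3}.
The Hessian is diagonal: diag(J_aa, J_bb). Second derivatives: J_aa(-3)=56, J_aa(-1)=-40, J_aa(4)=140; J_bb(-3)=2.
Saddle points occur where the two diagonal entries have opposite signs: (-1, -3). Count: 1.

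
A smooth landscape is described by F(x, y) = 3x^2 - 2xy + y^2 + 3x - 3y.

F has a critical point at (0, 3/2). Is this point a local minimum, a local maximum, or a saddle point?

The Hessian of F is constant: H = [[6, -2], [-2, 2]].
det(H) = 6·2 − (-2)² = 8.
det(H) > 0 and tr(H) = 8 > 0, so H is positive definite and the point is a local minimum.

local minimum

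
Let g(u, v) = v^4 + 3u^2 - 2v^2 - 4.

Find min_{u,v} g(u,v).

-5

g(u,v) separates as P(u) + Q(v) − 4, so its minimum is min P + min Q − 4.
P'(u) = 6u vanishes at u ∈ {0}; Q'(v) = 4v(v - 1)(v + 1) vanishes at v ∈ {-1, 0, 1}.
Local minima of P (where P''>0): P(0)=0. Local minima of Q: Q(-1)=-1, Q(1)=-1.
So the global minimum of g is P(0) + Q(-1) − 4 = 0 − 1 − 4 = -5, attained at (0, -1).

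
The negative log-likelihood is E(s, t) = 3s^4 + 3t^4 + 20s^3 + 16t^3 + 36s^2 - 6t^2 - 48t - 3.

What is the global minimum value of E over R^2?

E(s,t) separates as P(s) + Q(t) − 3, so its minimum is min P + min Q − 3.
P'(s) = 12s(s + 2)(s + 3) vanishes at s ∈ {-3, -2, 0}; Q'(t) = 12(t - 1)(t + 1)(t + 4) vanishes at t ∈ {-4, -1, 1}.
Local minima of P (where P''>0): P(-3)=27, P(0)=0. Local minima of Q: Q(-4)=-160, Q(1)=-35.
So the global minimum of E is P(0) + Q(-4) − 3 = 0 − 160 − 3 = -163, attained at (0, -4).

-163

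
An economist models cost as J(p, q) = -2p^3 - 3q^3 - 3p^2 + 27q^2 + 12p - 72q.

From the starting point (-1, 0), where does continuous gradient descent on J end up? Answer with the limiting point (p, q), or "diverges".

(-2, 2)

J is separable, so gradient descent decouples: p follows -∂J/∂p, q follows -∂J/∂q.
∂J/∂p = -6(p - 1)(p + 2); at p=-1 this is 12, so p decreases.
∂J/∂q = -9(q - 4)(q - 2); at q=0 this is -72, so q increases.
p converges to its nearest critical value -2 (a local min of the p-part); q converges to 2. The iterate converges to (-2, 2).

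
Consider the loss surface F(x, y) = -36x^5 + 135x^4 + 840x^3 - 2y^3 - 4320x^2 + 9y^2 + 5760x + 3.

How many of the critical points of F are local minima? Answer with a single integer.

2

F separates as a function of x plus a function of y, so ∇F=0 decouples.
∂F/∂x = -180(x - 4)(x - 2)(x - 1)(x + 4) = 0 at x ∈ {-4, 1, 2, 4}; ∂F/∂y = -6y(y - 3) = 0 at y ∈ {0, 3}.
The Hessian is diagonal: diag(F_xx, F_yy). Second derivatives: F_xx(-4)=43200, F_xx(1)=-2700, F_xx(2)=2160, F_xx(4)=-8640; F_yy(0)=18, F_yy(3)=-18.
Local minima occur where both diagonal entries positive: (-4, 0), (2, 0). Count: 2.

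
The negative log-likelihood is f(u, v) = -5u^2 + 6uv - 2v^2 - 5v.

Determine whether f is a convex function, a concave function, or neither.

f is quadratic, so its Hessian is the constant matrix H = [[-10, 6], [6, -4]].
det(H) = 4, tr(H) = -14.
det(H) > 0 and tr(H) < 0, so H is negative definite everywhere: concave.

concave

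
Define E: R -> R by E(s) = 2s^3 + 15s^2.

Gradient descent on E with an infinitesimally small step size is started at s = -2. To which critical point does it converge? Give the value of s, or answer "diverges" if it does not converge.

E'(s) = 6s(s + 5), so E'(-2) = -36.
Gradient descent moves in the -E' direction, i.e. s is increasing.
The nearest critical point in that direction is s = 0, where E'' = 30 > 0 (a local minimum). The iterate converges there.

0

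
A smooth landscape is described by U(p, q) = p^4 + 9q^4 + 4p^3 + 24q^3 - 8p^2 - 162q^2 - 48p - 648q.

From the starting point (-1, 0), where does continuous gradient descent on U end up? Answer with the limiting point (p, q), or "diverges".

U is separable, so gradient descent decouples: p follows -∂U/∂p, q follows -∂U/∂q.
∂U/∂p = 4(p - 2)(p + 2)(p + 3); at p=-1 this is -24, so p increases.
∂U/∂q = 36(q - 3)(q + 2)(q + 3); at q=0 this is -648, so q increases.
p converges to its nearest critical value 2 (a local min of the p-part); q converges to 3. The iterate converges to (2, 3).

(2, 3)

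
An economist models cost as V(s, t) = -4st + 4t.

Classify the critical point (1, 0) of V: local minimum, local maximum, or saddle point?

The Hessian of V is constant: H = [[0, -4], [-4, 0]].
det(H) = 0·0 − (-4)² = -16.
Since det(H) < 0, H is indefinite and the critical point is a saddle point.

saddle point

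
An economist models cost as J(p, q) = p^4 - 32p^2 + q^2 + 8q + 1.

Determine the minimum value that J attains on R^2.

J(p,q) separates as A(p) + B(q) + 1, so its minimum is min A + min B + 1.
A'(p) = 4p(p - 4)(p + 4) vanishes at p ∈ {-4, 0, 4}; B'(q) = 2q + 8 vanishes at q ∈ {-4}.
Local minima of A (where A''>0): A(-4)=-256, A(4)=-256. Local minima of B: B(-4)=-16.
So the global minimum of J is A(-4) + B(-4) + 1 = -256 − 16 + 1 = -271, attained at (-4, -4).

-271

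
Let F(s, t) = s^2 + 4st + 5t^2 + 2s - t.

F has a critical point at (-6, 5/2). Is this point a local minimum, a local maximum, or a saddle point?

local minimum

The Hessian of F is constant: H = [[2, 4], [4, 10]].
det(H) = 2·10 − 4² = 4.
det(H) > 0 and tr(H) = 12 > 0, so H is positive definite and the point is a local minimum.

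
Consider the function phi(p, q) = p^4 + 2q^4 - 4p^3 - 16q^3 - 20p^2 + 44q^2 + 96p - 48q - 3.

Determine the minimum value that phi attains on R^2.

-300

phi(p,q) separates as A(p) + B(q) − 3, so its minimum is min A + min B − 3.
A'(p) = 4(p - 4)(p - 2)(p + 3) vanishes at p ∈ {-3, 2, 4}; B'(q) = 8(q - 3)(q - 2)(q - 1) vanishes at q ∈ {1, 2, 3}.
Local minima of A (where A''>0): A(-3)=-279, A(4)=64. Local minima of B: B(1)=-18, B(3)=-18.
So the global minimum of phi is A(-3) + B(1) − 3 = -279 − 18 − 3 = -300, attained at (-3, 1).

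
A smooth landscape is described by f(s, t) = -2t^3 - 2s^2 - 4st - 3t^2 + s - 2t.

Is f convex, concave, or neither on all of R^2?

The term -2t^3 is cubic, so the Hessian is not constant.
∂²f/∂t² = -12t - 6, which takes both signs as t varies (negative for sufficiently large t). A diagonal entry of the Hessian changing sign means the Hessian is neither positive- nor negative-semidefinite on all of R^2.

neither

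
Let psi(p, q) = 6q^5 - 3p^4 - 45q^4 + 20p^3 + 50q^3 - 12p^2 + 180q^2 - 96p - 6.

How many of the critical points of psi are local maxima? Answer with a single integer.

4

psi separates as a function of p plus a function of q, so ∇psi=0 decouples.
∂psi/∂p = -12(p - 4)(p - 2)(p + 1) = 0 at p ∈ {-1, 2, 4}; ∂psi/∂q = 30q(q - 4)(q - 3)(q + 1) = 0 at q ∈ {-1, 0, 3, 4}.
The Hessian is diagonal: diag(psi_pp, psi_qq). Second derivatives: psi_pp(-1)=-180, psi_pp(2)=72, psi_pp(4)=-120; psi_qq(-1)=-600, psi_qq(0)=360, psi_qq(3)=-360, psi_qq(4)=600.
Local maxima occur where both diagonal entries negative: (-1, -1), (-1, 3), (4, -1), (4, 3). Count: 4.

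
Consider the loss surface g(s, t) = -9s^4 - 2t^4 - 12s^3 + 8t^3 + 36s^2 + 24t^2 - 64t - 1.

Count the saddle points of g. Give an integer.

4

g separates as a function of s plus a function of t, so ∇g=0 decouples.
∂g/∂s = -36s(s - 1)(s + 2) = 0 at s ∈ {-2, 0, 1}; ∂g/∂t = -8(t - 4)(t - 1)(t + 2) = 0 at t ∈ {-2, 1, 4}.
The Hessian is diagonal: diag(g_ss, g_tt). Second derivatives: g_ss(-2)=-216, g_ss(0)=72, g_ss(1)=-108; g_tt(-2)=-144, g_tt(1)=72, g_tt(4)=-144.
Saddle points occur where the two diagonal entries have opposite signs: (-2, 1), (0, -2), (0, 4), (1, 1). Count: 4.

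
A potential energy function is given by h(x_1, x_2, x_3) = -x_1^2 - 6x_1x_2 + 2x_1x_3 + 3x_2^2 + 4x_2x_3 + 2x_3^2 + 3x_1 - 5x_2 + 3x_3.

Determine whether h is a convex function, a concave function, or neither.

h is quadratic, so its Hessian is the constant matrix H = [[-2, -6, 2], [-6, 6, 4], [2, 4, 4]].
Leading principal minors: -2, -48, -280.
Neither pattern holds ⇒ H is indefinite ⇒ neither convex nor concave.

neither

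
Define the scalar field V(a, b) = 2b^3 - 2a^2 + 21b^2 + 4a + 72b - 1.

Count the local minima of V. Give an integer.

V separates as a function of a plus a function of b, so ∇V=0 decouples.
∂V/∂a = -4(a - 1) = 0 at a ∈ {1}; ∂V/∂b = 6(b + 3)(b + 4) = 0 at b ∈ {-4, -3}.
The Hessian is diagonal: diag(V_aa, V_bb). Second derivatives: V_aa(1)=-4; V_bb(-4)=-6, V_bb(-3)=6.
Local minima occur where both diagonal entries positive: none. Count: 0.

0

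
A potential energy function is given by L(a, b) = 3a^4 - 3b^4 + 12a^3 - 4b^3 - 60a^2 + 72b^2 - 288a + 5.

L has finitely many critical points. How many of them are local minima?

L separates as a function of a plus a function of b, so ∇L=0 decouples.
∂L/∂a = 12(a - 3)(a + 2)(a + 4) = 0 at a ∈ {-4, -2, 3}; ∂L/∂b = -12b(b - 3)(b + 4) = 0 at b ∈ {-4, 0, 3}.
The Hessian is diagonal: diag(L_aa, L_bb). Second derivatives: L_aa(-4)=168, L_aa(-2)=-120, L_aa(3)=420; L_bb(-4)=-336, L_bb(0)=144, L_bb(3)=-252.
Local minima occur where both diagonal entries positive: (-4, 0), (3, 0). Count: 2.

2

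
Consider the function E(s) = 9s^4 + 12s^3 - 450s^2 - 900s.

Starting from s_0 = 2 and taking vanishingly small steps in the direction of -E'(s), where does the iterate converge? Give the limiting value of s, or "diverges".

5

E'(s) = 36(s - 5)(s + 1)(s + 5), so E'(2) = -2268.
Gradient descent moves in the -E' direction, i.e. s is increasing.
The nearest critical point in that direction is s = 5, where E'' = 2160 > 0 (a local minimum). The iterate converges there.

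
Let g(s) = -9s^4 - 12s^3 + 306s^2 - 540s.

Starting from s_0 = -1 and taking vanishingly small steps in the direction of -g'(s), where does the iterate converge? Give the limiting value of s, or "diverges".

1

g'(s) = -36(s - 3)(s - 1)(s + 5), so g'(-1) = -1152.
Gradient descent moves in the -g' direction, i.e. s is increasing.
The nearest critical point in that direction is s = 1, where g'' = 432 > 0 (a local minimum). The iterate converges there.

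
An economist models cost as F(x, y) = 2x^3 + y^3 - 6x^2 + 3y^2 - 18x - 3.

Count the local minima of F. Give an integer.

F separates as a function of x plus a function of y, so ∇F=0 decouples.
∂F/∂x = 6(x - 3)(x + 1) = 0 at x ∈ {-1, 3}; ∂F/∂y = 3y(y + 2) = 0 at y ∈ {-2, 0}.
The Hessian is diagonal: diag(F_xx, F_yy). Second derivatives: F_xx(-1)=-24, F_xx(3)=24; F_yy(-2)=-6, F_yy(0)=6.
Local minima occur where both diagonal entries positive: (3, 0). Count: 1.

1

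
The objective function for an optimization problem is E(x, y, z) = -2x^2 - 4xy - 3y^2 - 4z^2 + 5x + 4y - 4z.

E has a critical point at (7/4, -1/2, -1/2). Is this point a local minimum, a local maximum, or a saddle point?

The Hessian is constant: H = [[-4, -4, 0], [-4, -6, 0], [0, 0, -8]].
Leading principal minors: Δ₁ = -4, Δ₂ = 8, Δ₃ = -64.
The minors alternate sign starting negative (−, +, −), so H is negative definite: a local maximum.

local maximum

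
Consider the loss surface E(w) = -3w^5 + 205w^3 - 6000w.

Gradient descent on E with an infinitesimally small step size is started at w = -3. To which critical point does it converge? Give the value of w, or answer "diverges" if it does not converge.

4

E'(w) = -15(w - 5)(w - 4)(w + 4)(w + 5), so E'(-3) = -1680.
Gradient descent moves in the -E' direction, i.e. w is increasing.
The nearest critical point in that direction is w = 4, where E'' = 1080 > 0 (a local minimum). The iterate converges there.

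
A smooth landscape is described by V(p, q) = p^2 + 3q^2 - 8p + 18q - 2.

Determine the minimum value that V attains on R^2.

V(p,q) separates as A(p) + B(q) − 2, so its minimum is min A + min B − 2.
A'(p) = 2p - 8 vanishes at p ∈ {4}; B'(q) = 6q + 18 vanishes at q ∈ {-3}.
Local minima of A (where A''>0): A(4)=-16. Local minima of B: B(-3)=-27.
So the global minimum of V is A(4) + B(-3) − 2 = -16 − 27 − 2 = -45, attained at (4, -3).

-45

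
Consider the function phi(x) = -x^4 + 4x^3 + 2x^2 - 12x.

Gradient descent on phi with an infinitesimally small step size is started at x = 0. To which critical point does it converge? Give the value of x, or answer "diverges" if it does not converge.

phi'(x) = -4(x - 3)(x - 1)(x + 1), so phi'(0) = -12.
Gradient descent moves in the -phi' direction, i.e. x is increasing.
The nearest critical point in that direction is x = 1, where phi'' = 16 > 0 (a local minimum). The iterate converges there.

1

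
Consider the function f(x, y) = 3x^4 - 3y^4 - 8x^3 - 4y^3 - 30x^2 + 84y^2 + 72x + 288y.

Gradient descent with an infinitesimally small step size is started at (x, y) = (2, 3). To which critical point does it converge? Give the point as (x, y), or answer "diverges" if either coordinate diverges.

f is separable, so gradient descent decouples: x follows -∂f/∂x, y follows -∂f/∂y.
∂f/∂x = 12(x - 3)(x - 1)(x + 2); at x=2 this is -48, so x increases.
∂f/∂y = -12(y - 4)(y + 2)(y + 3); at y=3 this is 360, so y decreases.
x converges to its nearest critical value 3 (a local min of the x-part); y converges to -2. The iterate converges to (3, -2).

(3, -2)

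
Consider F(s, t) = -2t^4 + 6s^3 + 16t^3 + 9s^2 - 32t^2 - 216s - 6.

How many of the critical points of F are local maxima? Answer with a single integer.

2

F separates as a function of s plus a function of t, so ∇F=0 decouples.
∂F/∂s = 18(s - 3)(s + 4) = 0 at s ∈ {-4, 3}; ∂F/∂t = -8t(t - 4)(t - 2) = 0 at t ∈ {0, 2, 4}.
The Hessian is diagonal: diag(F_ss, F_tt). Second derivatives: F_ss(-4)=-126, F_ss(3)=126; F_tt(0)=-64, F_tt(2)=32, F_tt(4)=-64.
Local maxima occur where both diagonal entries negative: (-4, 0), (-4, 4). Count: 2.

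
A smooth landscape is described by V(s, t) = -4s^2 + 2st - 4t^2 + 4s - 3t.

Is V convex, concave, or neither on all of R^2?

concave

V is quadratic, so its Hessian is the constant matrix H = [[-8, 2], [2, -8]].
det(H) = 60, tr(H) = -16.
det(H) > 0 and tr(H) < 0, so H is negative definite everywhere: concave.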